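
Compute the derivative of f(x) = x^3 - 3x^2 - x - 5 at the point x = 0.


Differentiate f(x) = x^3 - 3x^2 - x - 5 term by term:
f'(x) = 3x^2 - 6x - 1
Substitute x = 0:
f'(0) = 3 * 0^2 - 6 * 0 - 1
= 0 + 0 - 1
= -1

-1


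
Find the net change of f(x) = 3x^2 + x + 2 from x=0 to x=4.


Net change = f(b) - f(a)
f(x) = 3x^2 + x + 2
Compute f(4):
f(4) = 3 * 4^2 + 1 * 4 + 2
= 48 + 4 + 2
= 54
Compute f(0):
f(0) = 3 * 0^2 + 1 * 0 + 2
= 0 + 0 + 2
= 2
Net change = 54 - 2 = 52

52


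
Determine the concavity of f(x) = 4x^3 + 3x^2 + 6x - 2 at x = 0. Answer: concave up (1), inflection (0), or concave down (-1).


Concavity is determined by the sign of f''(x).
f(x) = 4x^3 + 3x^2 + 6x - 2
f'(x) = 12x^2 + 6x + 6
f''(x) = 24x + 6
f''(0) = 24 * 0 + 6
= 0 + 6
= 6
Since f''(0) > 0, the function is concave up (1)

1


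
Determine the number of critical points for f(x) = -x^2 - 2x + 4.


Find where f'(x) = 0:
f'(x) = -2x - 2
Set f'(x) = 0:
-2x - 2 = 0
x = 2 / (-2) = -1
This is a linear equation in x, so there is exactly one solution.
Number of critical points: 1

1


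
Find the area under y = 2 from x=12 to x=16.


The area under a constant function y = 2 is a rectangle.
Width = 16 - 12 = 4
Height = 2
Area = width * height
= 4 * 2
= 8

8


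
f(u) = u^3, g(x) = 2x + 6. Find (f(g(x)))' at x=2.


Using the chain rule: (f(g(x)))' = f'(g(x)) * g'(x)
First, find g(2):
g(2) = 2 * 2 + 6 = 10
Next, f'(u) = 3u^2
And g'(x) = 2
So f'(g(2)) * g'(2)
= 3 * 10^2 * 2
= 3 * 100 * 2
= 600

600


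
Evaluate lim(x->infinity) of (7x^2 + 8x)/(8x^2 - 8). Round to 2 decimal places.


For limits at infinity with equal-degree polynomials,
we compare leading coefficients.
Numerator leading term: 7x^2
Denominator leading term: 8x^2
Divide both by x^2:
lim = (7 + 8/x) / (8 - 8/x^2)
As x -> infinity, the 1/x and 1/x^2 terms vanish:
= 7/8 ≈ 0.88

0.88


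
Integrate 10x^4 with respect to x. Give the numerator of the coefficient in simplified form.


Apply the power rule for integration:
integral of ax^n dx = a/(n+1) * x^(n+1) + C
integral of 10x^4 dx
= 10/5 * x^5 + C
= 2 * x^5 + C
The coefficient in lowest terms is 2 = 2/1, so its numerator is 2

2


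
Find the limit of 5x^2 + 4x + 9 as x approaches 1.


Since polynomials are continuous, we use direct substitution.
lim(x->1) of 5x^2 + 4x + 9
= 5 * 1^2 + 4 * 1 + 9
= 5 + 4 + 9
= 18

18


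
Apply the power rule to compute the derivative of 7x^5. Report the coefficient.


We apply the power rule: d/dx [ax^n] = a*n * x^(n-1)
d/dx [7x^5]
= 7 * 5 * x^(5-1)
= 35x^4
The coefficient is 35

35


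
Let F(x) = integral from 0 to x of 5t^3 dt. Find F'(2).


By the Fundamental Theorem of Calculus (Part 1):
If F(x) = integral from 0 to x of f(t) dt, then F'(x) = f(x)
Here f(t) = 5t^3
So F'(x) = 5x^3
Evaluate at x = 2:
F'(2) = 5 * 2^3
= 5 * 8
= 40

40


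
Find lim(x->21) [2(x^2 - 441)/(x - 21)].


Direct substitution gives 0/0, so we factor the numerator.
Factor: 2(x^2 - 441) = 2 * (x - 21)(x + 21)
Cancel the common factor (x - 21):
2(x^2 - 441)/(x - 21) = 2 * (x + 21)
Now substitute x = 21:
= 2 * (21 + 21) = 84

84


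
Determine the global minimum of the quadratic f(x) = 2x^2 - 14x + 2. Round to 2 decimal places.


For a quadratic f(x) = ax^2 + bx + c with a > 0, the minimum is at the vertex.
Vertex x-coordinate: x = -b/(2a)
x = -(-14) / (2 * 2)
x = 14/4 = 7/2
Substitute back to find the minimum value:
f(7/2) = 2 * (7/2)^2 - 14 * (7/2) + 2
= 49/2 - 49 + 2
= -45/2 = -22.50

-22.50


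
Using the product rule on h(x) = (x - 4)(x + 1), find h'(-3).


Let u(x) = x - 4 and v(x) = x + 1
u'(x) = 1
v'(x) = 1
Product rule: h'(x) = u'(x)*v(x) + u(x)*v'(x)
= 1 * (x + 1) + (x - 4) * 1
At x = -3:
u(-3) = 1 * (-3) - 4 = -7
v(-3) = 1 * (-3) + 1 = -2
h'(-3) = 1 * (-2) + (-7) * 1
= -2 - 7
= -9

-9


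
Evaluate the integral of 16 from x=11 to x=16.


The integral of a constant k over [a, b] equals k * (b - a).
integral from 11 to 16 of 16 dx
= 16 * (16 - 11)
= 16 * 5
= 80

80


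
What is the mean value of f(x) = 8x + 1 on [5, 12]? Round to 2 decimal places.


Average value = 1/(b-a) * integral from a to b of f(x) dx
First compute the integral of 8x + 1:
F(x) = 4x^2 + x
F(12) = 4 * 144 + 1 * 12 = 588
F(5) = 4 * 25 + 1 * 5 = 105
Integral = 588 - 105 = 483
Average = 483 / (12 - 5) = 483 / 7
= 69 = 69.00

69.00


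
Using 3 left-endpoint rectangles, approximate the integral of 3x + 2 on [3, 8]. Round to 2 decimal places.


Left Riemann sum uses left endpoints of each subinterval.
Interval: [3, 8], n = 3
dx = (8 - 3) / 3 = 5/3
Left endpoints: [3, 14/3, 19/3]
f values: [11, 16, 21]
Sum = dx * (sum of f values)
= 5/3 * 48
= 80 = 80.00

80.00


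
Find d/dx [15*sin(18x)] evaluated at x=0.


Apply the chain rule to differentiate 15*sin(18x):
d/dx [15*sin(18x)]
= 15 * cos(18x) * d/dx(18x)
= 15 * 18 * cos(18x)
= 270 * cos(18x)
Evaluate at x = 0:
= 270 * cos(0)
= 270 * 1
= 270

270


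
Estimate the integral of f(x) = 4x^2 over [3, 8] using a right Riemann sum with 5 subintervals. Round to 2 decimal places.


Right Riemann sum uses right endpoints of each subinterval.
Interval: [3, 8], n = 5
dx = (8 - 3) / 5 = 1
Right endpoints: [4, 5, 6, 7, 8]
f values: [64, 100, 144, 196, 256]
Sum = dx * (sum of f values)
= 1 * 760
= 760 = 760.00

760.00


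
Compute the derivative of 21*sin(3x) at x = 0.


Apply the chain rule to differentiate 21*sin(3x):
d/dx [21*sin(3x)]
= 21 * cos(3x) * d/dx(3x)
= 21 * 3 * cos(3x)
= 63 * cos(3x)
Evaluate at x = 0:
= 63 * cos(0)
= 63 * 1
= 63

63


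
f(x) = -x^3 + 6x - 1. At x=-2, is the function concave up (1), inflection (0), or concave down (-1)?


Concavity is determined by the sign of f''(x).
f(x) = -x^3 + 6x - 1
f'(x) = -3x^2 + 6
f''(x) = -6x
f''(-2) = -6 * (-2) + 0
= 12 + 0
= 12
Since f''(-2) > 0, the function is concave up (1)

1


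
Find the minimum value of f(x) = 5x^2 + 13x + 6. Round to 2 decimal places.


For a quadratic f(x) = ax^2 + bx + c with a > 0, the minimum is at the vertex.
Vertex x-coordinate: x = -b/(2a)
x = -(13) / (2 * 5)
x = -13/10
Substitute back to find the minimum value:
f(-13/10) = 5 * (-13/10)^2 + 13 * (-13/10) + 6
= 169/20 - 169/10 + 6
= -49/20 = -2.45

-2.45


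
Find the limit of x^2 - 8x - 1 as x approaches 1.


Since polynomials are continuous, we use direct substitution.
lim(x->1) of x^2 - 8x - 1
= 1 * 1^2 - 8 * 1 - 1
= 1 - 8 - 1
= -8

-8


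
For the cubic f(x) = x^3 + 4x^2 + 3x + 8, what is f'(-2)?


Differentiate f(x) = x^3 + 4x^2 + 3x + 8 term by term:
f'(x) = 3x^2 + 8x + 3
Substitute x = -2:
f'(-2) = 3 * (-2)^2 + 8 * (-2) + 3
= 12 - 16 + 3
= -1

-1


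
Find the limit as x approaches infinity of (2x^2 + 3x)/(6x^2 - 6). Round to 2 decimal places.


For limits at infinity with equal-degree polynomials,
we compare leading coefficients.
Numerator leading term: 2x^2
Denominator leading term: 6x^2
Divide both by x^2:
lim = (2 + 3/x) / (6 - 6/x^2)
As x -> infinity, the 1/x and 1/x^2 terms vanish:
= 2/6 = 1/3 ≈ 0.33

0.33


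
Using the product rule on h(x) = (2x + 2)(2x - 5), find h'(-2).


Let u(x) = 2x + 2 and v(x) = 2x - 5
u'(x) = 2
v'(x) = 2
Product rule: h'(x) = u'(x)*v(x) + u(x)*v'(x)
= 2 * (2x - 5) + (2x + 2) * 2
At x = -2:
u(-2) = 2 * (-2) + 2 = -2
v(-2) = 2 * (-2) - 5 = -9
h'(-2) = 2 * (-9) + (-2) * 2
= -18 - 4
= -22

-22


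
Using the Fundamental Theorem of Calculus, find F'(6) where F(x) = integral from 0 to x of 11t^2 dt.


By the Fundamental Theorem of Calculus (Part 1):
If F(x) = integral from 0 to x of f(t) dt, then F'(x) = f(x)
Here f(t) = 11t^2
So F'(x) = 11x^2
Evaluate at x = 6:
F'(6) = 11 * 6^2
= 11 * 36
= 396

396


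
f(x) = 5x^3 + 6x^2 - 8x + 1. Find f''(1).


First derivative:
f'(x) = 15x^2 + 12x - 8
Second derivative:
f''(x) = 30x + 12
Substitute x = 1:
f''(1) = 30 * 1 + 12
= 30 + 12
= 42

42


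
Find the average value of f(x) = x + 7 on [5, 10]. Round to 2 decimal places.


Average value = 1/(b-a) * integral from a to b of f(x) dx
First compute the integral of x + 7:
F(x) = (1/2)x^2 + 7x
F(10) = 1/2 * 100 + 7 * 10 = 120
F(5) = 1/2 * 25 + 7 * 5 = 95/2
Integral = 120 - 95/2 = 145/2
Average = (145/2) / (10 - 5) = (145/2) / 5
= 29/2 = 14.50

14.50


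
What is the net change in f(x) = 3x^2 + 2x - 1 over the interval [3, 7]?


Net change = f(b) - f(a)
f(x) = 3x^2 + 2x - 1
Compute f(7):
f(7) = 3 * 7^2 + 2 * 7 - 1
= 147 + 14 - 1
= 160
Compute f(3):
f(3) = 3 * 3^2 + 2 * 3 - 1
= 27 + 6 - 1
= 32
Net change = 160 - 32 = 128

128


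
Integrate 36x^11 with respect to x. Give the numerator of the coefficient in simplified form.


Apply the power rule for integration:
integral of ax^n dx = a/(n+1) * x^(n+1) + C
integral of 36x^11 dx
= 36/12 * x^12 + C
= 3 * x^12 + C
The coefficient in lowest terms is 3 = 3/1, so its numerator is 3

3


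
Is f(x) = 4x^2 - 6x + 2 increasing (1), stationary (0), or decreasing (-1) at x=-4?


Compute f'(x) to determine behavior:
f'(x) = 8x - 6
f'(-4) = 8 * (-4) - 6
= -32 - 6
= -38
Since f'(-4) < 0, the function is decreasing (-1)

-1


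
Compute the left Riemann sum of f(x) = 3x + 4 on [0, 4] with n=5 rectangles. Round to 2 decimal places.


Left Riemann sum uses left endpoints of each subinterval.
Interval: [0, 4], n = 5
dx = (4 - 0) / 5 = 4/5
Left endpoints: [0, 4/5, 8/5, 12/5, 16/5]
f values: [4, 32/5, 44/5, 56/5, 68/5]
Sum = dx * (sum of f values)
= 4/5 * 44
= 176/5 = 35.20

35.20


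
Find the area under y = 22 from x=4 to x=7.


The area under a constant function y = 22 is a rectangle.
Width = 7 - 4 = 3
Height = 22
Area = width * height
= 3 * 22
= 66

66


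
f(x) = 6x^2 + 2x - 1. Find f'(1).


Differentiate term by term using power and sum rules:
f(x) = 6x^2 + 2x - 1
f'(x) = 12x + 2
Substitute x = 1:
f'(1) = 12 * 1 + 2
= 12 + 2
= 14

14


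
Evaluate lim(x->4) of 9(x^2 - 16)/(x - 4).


Direct substitution gives 0/0, so we factor the numerator.
Factor: 9(x^2 - 16) = 9 * (x - 4)(x + 4)
Cancel the common factor (x - 4):
9(x^2 - 16)/(x - 4) = 9 * (x + 4)
Now substitute x = 4:
= 9 * (4 + 4) = 72

72


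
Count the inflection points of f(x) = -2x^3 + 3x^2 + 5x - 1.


Inflection points occur where f''(x) = 0 and concavity changes.
f(x) = -2x^3 + 3x^2 + 5x - 1
f'(x) = -6x^2 + 6x + 5
f''(x) = -12x + 6
Set f''(x) = 0:
-12x + 6 = 0
x = -6 / (-12) = 1/2
Since f''(x) is linear (degree 1), it changes sign at this point.
Therefore there is exactly 1 inflection point.

1


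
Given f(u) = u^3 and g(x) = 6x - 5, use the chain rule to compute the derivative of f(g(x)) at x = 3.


Using the chain rule: (f(g(x)))' = f'(g(x)) * g'(x)
First, find g(3):
g(3) = 6 * 3 - 5 = 13
Next, f'(u) = 3u^2
And g'(x) = 6
So f'(g(3)) * g'(3)
= 3 * 13^2 * 6
= 3 * 169 * 6
= 3042

3042


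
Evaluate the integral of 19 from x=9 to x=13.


The integral of a constant k over [a, b] equals k * (b - a).
integral from 9 to 13 of 19 dx
= 19 * (13 - 9)
= 19 * 4
= 76

76


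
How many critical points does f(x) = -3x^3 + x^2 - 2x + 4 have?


Find where f'(x) = 0:
f(x) = -3x^3 + x^2 - 2x + 4
f'(x) = -9x^2 + 2x - 2
This is a quadratic in x. Use the discriminant to count real roots.
Discriminant = (2)^2 - 4 * (-9) * (-2)
= 4 - 72
= -68
Since discriminant < 0, f'(x) = 0 has no real solutions.
Number of critical points: 0

0


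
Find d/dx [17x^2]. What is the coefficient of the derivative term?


We apply the power rule: d/dx [ax^n] = a*n * x^(n-1)
d/dx [17x^2]
= 17 * 2 * x^(2-1)
= 34x
The coefficient is 34

34


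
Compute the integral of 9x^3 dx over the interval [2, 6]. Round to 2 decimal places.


Find the antiderivative of 9x^3:
F(x) = 9/4 * x^4
Apply the Fundamental Theorem of Calculus:
F(6) - F(2)
= 9/4 * 6^4 - 9/4 * 2^4
= 9/4 * (1296 - 16)
= 9/4 * 1280
= 2880 = 2880.00

2880.00


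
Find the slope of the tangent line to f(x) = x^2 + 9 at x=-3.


The slope of the tangent line equals f'(x) at the point.
f(x) = x^2 + 9
f'(x) = 2x
At x = -3:
f'(-3) = 2 * (-3) + 0
= -6 + 0
= -6

-6


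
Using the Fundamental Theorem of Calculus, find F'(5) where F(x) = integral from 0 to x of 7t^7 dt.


By the Fundamental Theorem of Calculus (Part 1):
If F(x) = integral from 0 to x of f(t) dt, then F'(x) = f(x)
Here f(t) = 7t^7
So F'(x) = 7x^7
Evaluate at x = 5:
F'(5) = 7 * 5^7
= 7 * 78125
= 546875

546875


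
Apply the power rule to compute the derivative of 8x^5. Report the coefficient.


We apply the power rule: d/dx [ax^n] = a*n * x^(n-1)
d/dx [8x^5]
= 8 * 5 * x^(5-1)
= 40x^4
The coefficient is 40

40


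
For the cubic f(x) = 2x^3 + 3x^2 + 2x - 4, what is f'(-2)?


Differentiate f(x) = 2x^3 + 3x^2 + 2x - 4 term by term:
f'(x) = 6x^2 + 6x + 2
Substitute x = -2:
f'(-2) = 6 * (-2)^2 + 6 * (-2) + 2
= 24 - 12 + 2
= 14

14


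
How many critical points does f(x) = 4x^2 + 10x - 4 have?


Find where f'(x) = 0:
f'(x) = 8x + 10
Set f'(x) = 0:
8x + 10 = 0
x = -10 / 8 = -5/4
This is a linear equation in x, so there is exactly one solution.
Number of critical points: 1

1


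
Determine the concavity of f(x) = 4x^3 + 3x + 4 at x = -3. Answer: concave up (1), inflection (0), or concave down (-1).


Concavity is determined by the sign of f''(x).
f(x) = 4x^3 + 3x + 4
f'(x) = 12x^2 + 3
f''(x) = 24x
f''(-3) = 24 * (-3) + 0
= -72 + 0
= -72
Since f''(-3) < 0, the function is concave down (-1)

-1


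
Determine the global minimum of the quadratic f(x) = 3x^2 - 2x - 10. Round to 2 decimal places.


For a quadratic f(x) = ax^2 + bx + c with a > 0, the minimum is at the vertex.
Vertex x-coordinate: x = -b/(2a)
x = -(-2) / (2 * 3)
x = 2/6 = 1/3
Substitute back to find the minimum value:
f(1/3) = 3 * (1/3)^2 - 2 * (1/3) - 10
= 1/3 - 2/3 - 10
= -31/3 ≈ -10.33

-10.33


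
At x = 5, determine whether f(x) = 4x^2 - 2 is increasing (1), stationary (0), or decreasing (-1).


Compute f'(x) to determine behavior:
f'(x) = 8x
f'(5) = 8 * 5 + 0
= 40 + 0
= 40
Since f'(5) > 0, the function is increasing (1)

1


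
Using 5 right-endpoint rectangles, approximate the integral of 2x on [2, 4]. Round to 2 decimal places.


Right Riemann sum uses right endpoints of each subinterval.
Interval: [2, 4], n = 5
dx = (4 - 2) / 5 = 2/5
Right endpoints: [12/5, 14/5, 16/5, 18/5, 4]
f values: [24/5, 28/5, 32/5, 36/5, 8]
Sum = dx * (sum of f values)
= 2/5 * 32
= 64/5 = 12.80

12.80


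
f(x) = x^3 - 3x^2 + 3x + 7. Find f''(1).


First derivative:
f'(x) = 3x^2 - 6x + 3
Second derivative:
f''(x) = 6x - 6
Substitute x = 1:
f''(1) = 6 * 1 - 6
= 6 - 6
= 0

0


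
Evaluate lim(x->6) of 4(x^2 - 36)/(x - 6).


Direct substitution gives 0/0, so we factor the numerator.
Factor: 4(x^2 - 36) = 4 * (x - 6)(x + 6)
Cancel the common factor (x - 6):
4(x^2 - 36)/(x - 6) = 4 * (x + 6)
Now substitute x = 6:
= 4 * (6 + 6) = 48

48


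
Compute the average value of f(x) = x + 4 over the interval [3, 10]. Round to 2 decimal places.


Average value = 1/(b-a) * integral from a to b of f(x) dx
First compute the integral of x + 4:
F(x) = (1/2)x^2 + 4x
F(10) = 1/2 * 100 + 4 * 10 = 90
F(3) = 1/2 * 9 + 4 * 3 = 33/2
Integral = 90 - 33/2 = 147/2
Average = (147/2) / (10 - 3) = (147/2) / 7
= 21/2 = 10.50

10.50


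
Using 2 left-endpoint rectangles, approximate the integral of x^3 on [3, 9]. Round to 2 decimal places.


Left Riemann sum uses left endpoints of each subinterval.
Interval: [3, 9], n = 2
dx = (9 - 3) / 2 = 3
Left endpoints: [3, 6]
f values: [27, 216]
Sum = dx * (sum of f values)
= 3 * 243
= 729 = 729.00

729.00


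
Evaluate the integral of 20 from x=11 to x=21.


The integral of a constant k over [a, b] equals k * (b - a).
integral from 11 to 21 of 20 dx
= 20 * (21 - 11)
= 20 * 10
= 200

200


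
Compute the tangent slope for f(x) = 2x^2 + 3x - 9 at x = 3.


The slope of the tangent line equals f'(x) at the point.
f(x) = 2x^2 + 3x - 9
f'(x) = 4x + 3
At x = 3:
f'(3) = 4 * 3 + 3
= 12 + 3
= 15

15


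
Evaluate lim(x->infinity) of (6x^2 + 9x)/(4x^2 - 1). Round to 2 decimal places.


For limits at infinity with equal-degree polynomials,
we compare leading coefficients.
Numerator leading term: 6x^2
Denominator leading term: 4x^2
Divide both by x^2:
lim = (6 + 9/x) / (4 - 1/x^2)
As x -> infinity, the 1/x and 1/x^2 terms vanish:
= 6/4 = 3/2 = 1.50

1.50


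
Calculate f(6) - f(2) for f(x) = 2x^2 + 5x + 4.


Net change = f(b) - f(a)
f(x) = 2x^2 + 5x + 4
Compute f(6):
f(6) = 2 * 6^2 + 5 * 6 + 4
= 72 + 30 + 4
= 106
Compute f(2):
f(2) = 2 * 2^2 + 5 * 2 + 4
= 8 + 10 + 4
= 22
Net change = 106 - 22 = 84

84


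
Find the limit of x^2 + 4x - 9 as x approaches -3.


Since polynomials are continuous, we use direct substitution.
lim(x->-3) of x^2 + 4x - 9
= 1 * (-3)^2 + 4 * (-3) - 9
= 9 - 12 - 9
= -12

-12


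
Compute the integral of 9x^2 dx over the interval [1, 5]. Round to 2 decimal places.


Find the antiderivative of 9x^2:
F(x) = 9/3 * x^3
Apply the Fundamental Theorem of Calculus:
F(5) - F(1)
= 9/3 * 5^3 - 9/3 * 1^3
= 9/3 * (125 - 1)
= 9/3 * 124
= 372 = 372.00

372.00


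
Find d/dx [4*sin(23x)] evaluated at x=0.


Apply the chain rule to differentiate 4*sin(23x):
d/dx [4*sin(23x)]
= 4 * cos(23x) * d/dx(23x)
= 4 * 23 * cos(23x)
= 92 * cos(23x)
Evaluate at x = 0:
= 92 * cos(0)
= 92 * 1
= 92

92


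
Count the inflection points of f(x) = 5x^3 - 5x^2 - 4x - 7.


Inflection points occur where f''(x) = 0 and concavity changes.
f(x) = 5x^3 - 5x^2 - 4x - 7
f'(x) = 15x^2 - 10x - 4
f''(x) = 30x - 10
Set f''(x) = 0:
30x - 10 = 0
x = 10 / 30 = 1/3
Since f''(x) is linear (degree 1), it changes sign at this point.
Therefore there is exactly 1 inflection point.

1


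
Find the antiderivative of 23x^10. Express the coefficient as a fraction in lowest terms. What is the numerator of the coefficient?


Apply the power rule for integration:
integral of ax^n dx = a/(n+1) * x^(n+1) + C
integral of 23x^10 dx
= 23/11 * x^11 + C
The coefficient in lowest terms is 23/11, and its numerator is 23

23


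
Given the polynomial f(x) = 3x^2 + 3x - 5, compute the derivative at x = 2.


Differentiate term by term using power and sum rules:
f(x) = 3x^2 + 3x - 5
f'(x) = 6x + 3
Substitute x = 2:
f'(2) = 6 * 2 + 3
= 12 + 3
= 15

15


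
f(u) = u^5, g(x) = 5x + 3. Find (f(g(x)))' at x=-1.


Using the chain rule: (f(g(x)))' = f'(g(x)) * g'(x)
First, find g(-1):
g(-1) = 5 * (-1) + 3 = -2
Next, f'(u) = 5u^4
And g'(x) = 5
So f'(g(-1)) * g'(-1)
= 5 * (-2)^4 * 5
= 5 * 16 * 5
= 400

400


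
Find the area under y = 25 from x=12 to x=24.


The area under a constant function y = 25 is a rectangle.
Width = 24 - 12 = 12
Height = 25
Area = width * height
= 12 * 25
= 300

300


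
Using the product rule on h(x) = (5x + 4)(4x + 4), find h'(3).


Let u(x) = 5x + 4 and v(x) = 4x + 4
u'(x) = 5
v'(x) = 4
Product rule: h'(x) = u'(x)*v(x) + u(x)*v'(x)
= 5 * (4x + 4) + (5x + 4) * 4
At x = 3:
u(3) = 5 * 3 + 4 = 19
v(3) = 4 * 3 + 4 = 16
h'(3) = 5 * 16 + 19 * 4
= 80 + 76
= 156

156


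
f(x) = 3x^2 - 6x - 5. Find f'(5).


Differentiate term by term using power and sum rules:
f(x) = 3x^2 - 6x - 5
f'(x) = 6x - 6
Substitute x = 5:
f'(5) = 6 * 5 - 6
= 30 - 6
= 24

24


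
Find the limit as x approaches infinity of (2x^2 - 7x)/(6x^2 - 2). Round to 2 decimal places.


For limits at infinity with equal-degree polynomials,
we compare leading coefficients.
Numerator leading term: 2x^2
Denominator leading term: 6x^2
Divide both by x^2:
lim = (2 - 7/x) / (6 - 2/x^2)
As x -> infinity, the 1/x and 1/x^2 terms vanish:
= 2/6 = 1/3 ≈ 0.33

0.33


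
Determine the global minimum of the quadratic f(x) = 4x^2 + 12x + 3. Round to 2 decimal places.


For a quadratic f(x) = ax^2 + bx + c with a > 0, the minimum is at the vertex.
Vertex x-coordinate: x = -b/(2a)
x = -(12) / (2 * 4)
x = -12/8 = -3/2
Substitute back to find the minimum value:
f(-3/2) = 4 * (-3/2)^2 + 12 * (-3/2) + 3
= 9 - 18 + 3
= -6 = -6.00

-6.00


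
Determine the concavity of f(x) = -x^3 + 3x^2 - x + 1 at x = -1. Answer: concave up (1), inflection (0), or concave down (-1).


Concavity is determined by the sign of f''(x).
f(x) = -x^3 + 3x^2 - x + 1
f'(x) = -3x^2 + 6x - 1
f''(x) = -6x + 6
f''(-1) = -6 * (-1) + 6
= 6 + 6
= 12
Since f''(-1) > 0, the function is concave up (1)

1


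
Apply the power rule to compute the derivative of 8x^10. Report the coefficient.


We apply the power rule: d/dx [ax^n] = a*n * x^(n-1)
d/dx [8x^10]
= 8 * 10 * x^(10-1)
= 80x^9
The coefficient is 80

80


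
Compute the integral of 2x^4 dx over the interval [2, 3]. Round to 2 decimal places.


Find the antiderivative of 2x^4:
F(x) = 2/5 * x^5
Apply the Fundamental Theorem of Calculus:
F(3) - F(2)
= 2/5 * 3^5 - 2/5 * 2^5
= 2/5 * (243 - 32)
= 2/5 * 211
= 422/5 = 84.40

84.40


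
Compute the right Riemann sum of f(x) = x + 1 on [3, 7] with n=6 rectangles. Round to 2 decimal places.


Right Riemann sum uses right endpoints of each subinterval.
Interval: [3, 7], n = 6
dx = (7 - 3) / 6 = 2/3
Right endpoints: [11/3, 13/3, 5, 17/3, 19/3, 7]
f values: [14/3, 16/3, 6, 20/3, 22/3, 8]
Sum = dx * (sum of f values)
= 2/3 * 38
= 76/3 ≈ 25.33

25.33


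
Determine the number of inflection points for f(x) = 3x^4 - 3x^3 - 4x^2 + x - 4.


Inflection points occur where f''(x) = 0 and concavity changes.
f(x) = 3x^4 - 3x^3 - 4x^2 + x - 4
f'(x) = 12x^3 - 9x^2 - 8x + 1
f''(x) = 36x^2 - 18x - 8
This is a quadratic in x. Use the discriminant to count real roots.
Discriminant = (-18)^2 - 4 * 36 * (-8)
= 324 - (-1152)
= 1476
Since discriminant > 0, f''(x) = 0 has 2 distinct real solutions.
A quadratic with two distinct real roots changes sign at each root, so concavity changes at both.
Number of inflection points: 2

2


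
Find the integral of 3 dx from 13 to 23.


The integral of a constant k over [a, b] equals k * (b - a).
integral from 13 to 23 of 3 dx
= 3 * (23 - 13)
= 3 * 10
= 30

30


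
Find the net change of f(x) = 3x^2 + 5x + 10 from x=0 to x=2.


Net change = f(b) - f(a)
f(x) = 3x^2 + 5x + 10
Compute f(2):
f(2) = 3 * 2^2 + 5 * 2 + 10
= 12 + 10 + 10
= 32
Compute f(0):
f(0) = 3 * 0^2 + 5 * 0 + 10
= 0 + 0 + 10
= 10
Net change = 32 - 10 = 22

22


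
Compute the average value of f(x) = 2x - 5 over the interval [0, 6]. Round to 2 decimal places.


Average value = 1/(b-a) * integral from a to b of f(x) dx
First compute the integral of 2x - 5:
F(x) = x^2 - 5x
F(6) = 1 * 36 - 5 * 6 = 6
F(0) = 1 * 0 - 5 * 0 = 0
Integral = 6 - 0 = 6
Average = 6 / (6 - 0) = 6 / 6
= 1 = 1.00

1.00


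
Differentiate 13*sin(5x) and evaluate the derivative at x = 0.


Apply the chain rule to differentiate 13*sin(5x):
d/dx [13*sin(5x)]
= 13 * cos(5x) * d/dx(5x)
= 13 * 5 * cos(5x)
= 65 * cos(5x)
Evaluate at x = 0:
= 65 * cos(0)
= 65 * 1
= 65

65


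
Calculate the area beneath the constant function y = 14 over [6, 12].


The area under a constant function y = 14 is a rectangle.
Width = 12 - 6 = 6
Height = 14
Area = width * height
= 6 * 14
= 84

84


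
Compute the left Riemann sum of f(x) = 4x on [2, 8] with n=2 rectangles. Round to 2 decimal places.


Left Riemann sum uses left endpoints of each subinterval.
Interval: [2, 8], n = 2
dx = (8 - 2) / 2 = 3
Left endpoints: [2, 5]
f values: [8, 20]
Sum = dx * (sum of f values)
= 3 * 28
= 84 = 84.00

84.00


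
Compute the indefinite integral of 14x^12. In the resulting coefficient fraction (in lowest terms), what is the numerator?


Apply the power rule for integration:
integral of ax^n dx = a/(n+1) * x^(n+1) + C
integral of 14x^12 dx
= 14/13 * x^13 + C
The coefficient in lowest terms is 14/13, and its numerator is 14

14


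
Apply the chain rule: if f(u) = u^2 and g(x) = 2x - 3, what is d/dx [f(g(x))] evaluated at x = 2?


Using the chain rule: (f(g(x)))' = f'(g(x)) * g'(x)
First, find g(2):
g(2) = 2 * 2 - 3 = 1
Next, f'(u) = 2u
And g'(x) = 2
So f'(g(2)) * g'(2)
= 2 * 1 * 2
= 4

4


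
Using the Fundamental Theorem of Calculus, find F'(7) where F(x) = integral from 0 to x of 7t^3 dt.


By the Fundamental Theorem of Calculus (Part 1):
If F(x) = integral from 0 to x of f(t) dt, then F'(x) = f(x)
Here f(t) = 7t^3
So F'(x) = 7x^3
Evaluate at x = 7:
F'(7) = 7 * 7^3
= 7 * 343
= 2401

2401


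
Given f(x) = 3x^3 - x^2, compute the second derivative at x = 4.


First derivative:
f'(x) = 9x^2 - 2x
Second derivative:
f''(x) = 18x - 2
Substitute x = 4:
f''(4) = 18 * 4 - 2
= 72 - 2
= 70

70


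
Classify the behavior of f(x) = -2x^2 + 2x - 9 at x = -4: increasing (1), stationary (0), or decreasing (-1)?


Compute f'(x) to determine behavior:
f'(x) = -4x + 2
f'(-4) = -4 * (-4) + 2
= 16 + 2
= 18
Since f'(-4) > 0, the function is increasing (1)

1


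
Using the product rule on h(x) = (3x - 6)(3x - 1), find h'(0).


Let u(x) = 3x - 6 and v(x) = 3x - 1
u'(x) = 3
v'(x) = 3
Product rule: h'(x) = u'(x)*v(x) + u(x)*v'(x)
= 3 * (3x - 1) + (3x - 6) * 3
At x = 0:
u(0) = 3 * 0 - 6 = -6
v(0) = 3 * 0 - 1 = -1
h'(0) = 3 * (-1) + (-6) * 3
= -3 - 18
= -21

-21


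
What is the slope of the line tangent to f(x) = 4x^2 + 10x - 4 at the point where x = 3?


The slope of the tangent line equals f'(x) at the point.
f(x) = 4x^2 + 10x - 4
f'(x) = 8x + 10
At x = 3:
f'(3) = 8 * 3 + 10
= 24 + 10
= 34

34


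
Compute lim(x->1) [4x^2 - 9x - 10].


Since polynomials are continuous, we use direct substitution.
lim(x->1) of 4x^2 - 9x - 10
= 4 * 1^2 - 9 * 1 - 10
= 4 - 9 - 10
= -15

-15


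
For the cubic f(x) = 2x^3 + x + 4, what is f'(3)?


Differentiate f(x) = 2x^3 + x + 4 term by term:
f'(x) = 6x^2 + 1
Substitute x = 3:
f'(3) = 6 * 3^2 + 0 * 3 + 1
= 54 + 0 + 1
= 55

55


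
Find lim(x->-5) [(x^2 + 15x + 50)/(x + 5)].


Direct substitution gives 0/0, so we factor the numerator.
Factor: (x^2 + 15x + 50) = (x + 5)(x + 10)
Cancel the common factor (x + 5):
(x^2 + 15x + 50)/(x + 5) = (x + 10)
Now substitute x = -5:
= (-5) - (-10) = 5

5


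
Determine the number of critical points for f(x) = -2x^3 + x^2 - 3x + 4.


Find where f'(x) = 0:
f(x) = -2x^3 + x^2 - 3x + 4
f'(x) = -6x^2 + 2x - 3
This is a quadratic in x. Use the discriminant to count real roots.
Discriminant = (2)^2 - 4 * (-6) * (-3)
= 4 - 72
= -68
Since discriminant < 0, f'(x) = 0 has no real solutions.
Number of critical points: 0

0


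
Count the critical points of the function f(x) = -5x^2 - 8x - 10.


Find where f'(x) = 0:
f'(x) = -10x - 8
Set f'(x) = 0:
-10x - 8 = 0
x = 8 / (-10) = -4/5
This is a linear equation in x, so there is exactly one solution.
Number of critical points: 1

1


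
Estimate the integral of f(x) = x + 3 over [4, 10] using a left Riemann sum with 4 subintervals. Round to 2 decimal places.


Left Riemann sum uses left endpoints of each subinterval.
Interval: [4, 10], n = 4
dx = (10 - 4) / 4 = 3/2
Left endpoints: [4, 11/2, 7, 17/2]
f values: [7, 17/2, 10, 23/2]
Sum = dx * (sum of f values)
= 3/2 * 37
= 111/2 = 55.50

55.50


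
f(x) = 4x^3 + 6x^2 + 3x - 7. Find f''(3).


First derivative:
f'(x) = 12x^2 + 12x + 3
Second derivative:
f''(x) = 24x + 12
Substitute x = 3:
f''(3) = 24 * 3 + 12
= 72 + 12
= 84

84


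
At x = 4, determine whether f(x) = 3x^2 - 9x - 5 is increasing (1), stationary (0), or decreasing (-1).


Compute f'(x) to determine behavior:
f'(x) = 6x - 9
f'(4) = 6 * 4 - 9
= 24 - 9
= 15
Since f'(4) > 0, the function is increasing (1)

1


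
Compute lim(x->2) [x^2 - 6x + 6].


Since polynomials are continuous, we use direct substitution.
lim(x->2) of x^2 - 6x + 6
= 1 * 2^2 - 6 * 2 + 6
= 4 - 12 + 6
= -2

-2


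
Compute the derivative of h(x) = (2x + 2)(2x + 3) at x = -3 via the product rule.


Let u(x) = 2x + 2 and v(x) = 2x + 3
u'(x) = 2
v'(x) = 2
Product rule: h'(x) = u'(x)*v(x) + u(x)*v'(x)
= 2 * (2x + 3) + (2x + 2) * 2
At x = -3:
u(-3) = 2 * (-3) + 2 = -4
v(-3) = 2 * (-3) + 3 = -3
h'(-3) = 2 * (-3) + (-4) * 2
= -6 - 8
= -14

-14


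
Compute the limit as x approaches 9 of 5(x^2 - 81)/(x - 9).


Direct substitution gives 0/0, so we factor the numerator.
Factor: 5(x^2 - 81) = 5 * (x - 9)(x + 9)
Cancel the common factor (x - 9):
5(x^2 - 81)/(x - 9) = 5 * (x + 9)
Now substitute x = 9:
= 5 * (9 + 9) = 90

90


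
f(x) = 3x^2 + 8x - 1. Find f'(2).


Differentiate term by term using power and sum rules:
f(x) = 3x^2 + 8x - 1
f'(x) = 6x + 8
Substitute x = 2:
f'(2) = 6 * 2 + 8
= 12 + 8
= 20

20


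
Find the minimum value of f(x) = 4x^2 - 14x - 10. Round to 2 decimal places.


For a quadratic f(x) = ax^2 + bx + c with a > 0, the minimum is at the vertex.
Vertex x-coordinate: x = -b/(2a)
x = -(-14) / (2 * 4)
x = 14/8 = 7/4
Substitute back to find the minimum value:
f(7/4) = 4 * (7/4)^2 - 14 * (7/4) - 10
= 49/4 - 49/2 - 10
= -89/4 = -22.25

-22.25


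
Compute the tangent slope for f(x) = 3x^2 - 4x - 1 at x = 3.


The slope of the tangent line equals f'(x) at the point.
f(x) = 3x^2 - 4x - 1
f'(x) = 6x - 4
At x = 3:
f'(3) = 6 * 3 - 4
= 18 - 4
= 14

14


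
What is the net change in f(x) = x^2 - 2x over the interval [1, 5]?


Net change = f(b) - f(a)
f(x) = x^2 - 2x
Compute f(5):
f(5) = 1 * 5^2 - 2 * 5 + 0
= 25 - 10 + 0
= 15
Compute f(1):
f(1) = 1 * 1^2 - 2 * 1 + 0
= 1 - 2 + 0
= -1
Net change = 15 - (-1) = 16

16


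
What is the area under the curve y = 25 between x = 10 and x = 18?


The area under a constant function y = 25 is a rectangle.
Width = 18 - 10 = 8
Height = 25
Area = width * height
= 8 * 25
= 200

200


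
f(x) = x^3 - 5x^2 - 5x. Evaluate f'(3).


Differentiate f(x) = x^3 - 5x^2 - 5x term by term:
f'(x) = 3x^2 - 10x - 5
Substitute x = 3:
f'(3) = 3 * 3^2 - 10 * 3 - 5
= 27 - 30 - 5
= -8

-8


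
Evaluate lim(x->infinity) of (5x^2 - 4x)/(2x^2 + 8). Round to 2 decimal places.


For limits at infinity with equal-degree polynomials,
we compare leading coefficients.
Numerator leading term: 5x^2
Denominator leading term: 2x^2
Divide both by x^2:
lim = (5 - 4/x) / (2 + 8/x^2)
As x -> infinity, the 1/x and 1/x^2 terms vanish:
= 5/2 = 2.50

2.50


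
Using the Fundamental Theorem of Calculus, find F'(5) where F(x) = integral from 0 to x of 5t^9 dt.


By the Fundamental Theorem of Calculus (Part 1):
If F(x) = integral from 0 to x of f(t) dt, then F'(x) = f(x)
Here f(t) = 5t^9
So F'(x) = 5x^9
Evaluate at x = 5:
F'(5) = 5 * 5^9
= 5 * 1953125
= 9765625

9765625


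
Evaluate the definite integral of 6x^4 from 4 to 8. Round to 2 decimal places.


Find the antiderivative of 6x^4:
F(x) = 6/5 * x^5
Apply the Fundamental Theorem of Calculus:
F(8) - F(4)
= 6/5 * 8^5 - 6/5 * 4^5
= 6/5 * (32768 - 1024)
= 6/5 * 31744
= 190464/5 = 38092.80

38092.80


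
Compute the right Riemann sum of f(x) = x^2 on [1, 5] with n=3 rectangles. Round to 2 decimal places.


Right Riemann sum uses right endpoints of each subinterval.
Interval: [1, 5], n = 3
dx = (5 - 1) / 3 = 4/3
Right endpoints: [7/3, 11/3, 5]
f values: [49/9, 121/9, 25]
Sum = dx * (sum of f values)
= 4/3 * 395/9
= 1580/27 ≈ 58.52

58.52


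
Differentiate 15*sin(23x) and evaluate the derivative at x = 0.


Apply the chain rule to differentiate 15*sin(23x):
d/dx [15*sin(23x)]
= 15 * cos(23x) * d/dx(23x)
= 15 * 23 * cos(23x)
= 345 * cos(23x)
Evaluate at x = 0:
= 345 * cos(0)
= 345 * 1
= 345

345


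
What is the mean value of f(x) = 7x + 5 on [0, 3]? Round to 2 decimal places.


Average value = 1/(b-a) * integral from a to b of f(x) dx
First compute the integral of 7x + 5:
F(x) = (7/2)x^2 + 5x
F(3) = 7/2 * 9 + 5 * 3 = 93/2
F(0) = 7/2 * 0 + 5 * 0 = 0
Integral = 93/2 - 0 = 93/2
Average = (93/2) / (3 - 0) = (93/2) / 3
= 31/2 = 15.50

15.50


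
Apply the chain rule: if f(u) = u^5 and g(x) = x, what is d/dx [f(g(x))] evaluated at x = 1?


Using the chain rule: (f(g(x)))' = f'(g(x)) * g'(x)
First, find g(1):
g(1) = 1 * 1 + 0 = 1
Next, f'(u) = 5u^4
And g'(x) = 1
So f'(g(1)) * g'(1)
= 5 * 1^4 * 1
= 5 * 1 * 1
= 5

5


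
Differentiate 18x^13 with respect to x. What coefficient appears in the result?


We apply the power rule: d/dx [ax^n] = a*n * x^(n-1)
d/dx [18x^13]
= 18 * 13 * x^(13-1)
= 234x^12
The coefficient is 234

234


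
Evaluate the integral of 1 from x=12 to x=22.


The integral of a constant k over [a, b] equals k * (b - a).
integral from 12 to 22 of 1 dx
= 1 * (22 - 12)
= 1 * 10
= 10

10


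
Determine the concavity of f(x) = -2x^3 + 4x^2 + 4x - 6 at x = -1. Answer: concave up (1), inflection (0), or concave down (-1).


Concavity is determined by the sign of f''(x).
f(x) = -2x^3 + 4x^2 + 4x - 6
f'(x) = -6x^2 + 8x + 4
f''(x) = -12x + 8
f''(-1) = -12 * (-1) + 8
= 12 + 8
= 20
Since f''(-1) > 0, the function is concave up (1)

1


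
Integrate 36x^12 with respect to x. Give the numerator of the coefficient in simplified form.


Apply the power rule for integration:
integral of ax^n dx = a/(n+1) * x^(n+1) + C
integral of 36x^12 dx
= 36/13 * x^13 + C
The coefficient in lowest terms is 36/13, and its numerator is 36

36


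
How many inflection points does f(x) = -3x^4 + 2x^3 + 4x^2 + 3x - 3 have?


Inflection points occur where f''(x) = 0 and concavity changes.
f(x) = -3x^4 + 2x^3 + 4x^2 + 3x - 3
f'(x) = -12x^3 + 6x^2 + 8x + 3
f''(x) = -36x^2 + 12x + 8
This is a quadratic in x. Use the discriminant to count real roots.
Discriminant = (12)^2 - 4 * (-36) * 8
= 144 - (-1152)
= 1296
Since discriminant > 0, f''(x) = 0 has 2 distinct real solutions.
A quadratic with two distinct real roots changes sign at each root, so concavity changes at both.
Number of inflection points: 2

2


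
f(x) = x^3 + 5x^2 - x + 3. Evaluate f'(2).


Differentiate f(x) = x^3 + 5x^2 - x + 3 term by term:
f'(x) = 3x^2 + 10x - 1
Substitute x = 2:
f'(2) = 3 * 2^2 + 10 * 2 - 1
= 12 + 20 - 1
= 31

31


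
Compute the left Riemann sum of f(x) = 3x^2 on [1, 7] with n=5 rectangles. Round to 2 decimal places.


Left Riemann sum uses left endpoints of each subinterval.
Interval: [1, 7], n = 5
dx = (7 - 1) / 5 = 6/5
Left endpoints: [1, 11/5, 17/5, 23/5, 29/5]
f values: [3, 363/25, 867/25, 1587/25, 2523/25]
Sum = dx * (sum of f values)
= 6/5 * 1083/5
= 6498/25 = 259.92

259.92


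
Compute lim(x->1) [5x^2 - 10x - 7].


Since polynomials are continuous, we use direct substitution.
lim(x->1) of 5x^2 - 10x - 7
= 5 * 1^2 - 10 * 1 - 7
= 5 - 10 - 7
= -12

-12


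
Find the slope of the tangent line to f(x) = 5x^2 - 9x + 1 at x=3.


The slope of the tangent line equals f'(x) at the point.
f(x) = 5x^2 - 9x + 1
f'(x) = 10x - 9
At x = 3:
f'(3) = 10 * 3 - 9
= 30 - 9
= 21

21


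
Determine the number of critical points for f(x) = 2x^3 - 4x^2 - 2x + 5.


Find where f'(x) = 0:
f(x) = 2x^3 - 4x^2 - 2x + 5
f'(x) = 6x^2 - 8x - 2
This is a quadratic in x. Use the discriminant to count real roots.
Discriminant = (-8)^2 - 4 * 6 * (-2)
= 64 - (-48)
= 112
Since discriminant > 0, f'(x) = 0 has 2 real solutions.
Number of critical points: 2

2


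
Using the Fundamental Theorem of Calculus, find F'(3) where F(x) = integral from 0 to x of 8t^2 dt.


By the Fundamental Theorem of Calculus (Part 1):
If F(x) = integral from 0 to x of f(t) dt, then F'(x) = f(x)
Here f(t) = 8t^2
So F'(x) = 8x^2
Evaluate at x = 3:
F'(3) = 8 * 3^2
= 8 * 9
= 72

72


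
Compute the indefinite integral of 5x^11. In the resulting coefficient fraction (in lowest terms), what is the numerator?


Apply the power rule for integration:
integral of ax^n dx = a/(n+1) * x^(n+1) + C
integral of 5x^11 dx
= 5/12 * x^12 + C
The coefficient in lowest terms is 5/12, and its numerator is 5

5


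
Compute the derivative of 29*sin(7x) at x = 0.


Apply the chain rule to differentiate 29*sin(7x):
d/dx [29*sin(7x)]
= 29 * cos(7x) * d/dx(7x)
= 29 * 7 * cos(7x)
= 203 * cos(7x)
Evaluate at x = 0:
= 203 * cos(0)
= 203 * 1
= 203

203


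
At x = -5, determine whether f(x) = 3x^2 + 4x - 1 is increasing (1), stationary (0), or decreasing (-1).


Compute f'(x) to determine behavior:
f'(x) = 6x + 4
f'(-5) = 6 * (-5) + 4
= -30 + 4
= -26
Since f'(-5) < 0, the function is decreasing (-1)

-1


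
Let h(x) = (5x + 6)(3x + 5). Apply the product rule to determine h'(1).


Let u(x) = 5x + 6 and v(x) = 3x + 5
u'(x) = 5
v'(x) = 3
Product rule: h'(x) = u'(x)*v(x) + u(x)*v'(x)
= 5 * (3x + 5) + (5x + 6) * 3
At x = 1:
u(1) = 5 * 1 + 6 = 11
v(1) = 3 * 1 + 5 = 8
h'(1) = 5 * 8 + 11 * 3
= 40 + 33
= 73

73


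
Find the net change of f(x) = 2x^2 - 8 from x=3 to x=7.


Net change = f(b) - f(a)
f(x) = 2x^2 - 8
Compute f(7):
f(7) = 2 * 7^2 + 0 * 7 - 8
= 98 + 0 - 8
= 90
Compute f(3):
f(3) = 2 * 3^2 + 0 * 3 - 8
= 18 + 0 - 8
= 10
Net change = 90 - 10 = 80

80


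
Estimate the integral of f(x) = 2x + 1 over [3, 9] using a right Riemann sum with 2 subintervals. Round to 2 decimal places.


Right Riemann sum uses right endpoints of each subinterval.
Interval: [3, 9], n = 2
dx = (9 - 3) / 2 = 3
Right endpoints: [6, 9]
f values: [13, 19]
Sum = dx * (sum of f values)
= 3 * 32
= 96 = 96.00

96.00


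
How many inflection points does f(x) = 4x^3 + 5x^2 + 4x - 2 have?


Inflection points occur where f''(x) = 0 and concavity changes.
f(x) = 4x^3 + 5x^2 + 4x - 2
f'(x) = 12x^2 + 10x + 4
f''(x) = 24x + 10
Set f''(x) = 0:
24x + 10 = 0
x = -10 / 24 = -5/12
Since f''(x) is linear (degree 1), it changes sign at this point.
Therefore there is exactly 1 inflection point.

1


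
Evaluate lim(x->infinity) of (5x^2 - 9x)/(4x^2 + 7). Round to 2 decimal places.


For limits at infinity with equal-degree polynomials,
we compare leading coefficients.
Numerator leading term: 5x^2
Denominator leading term: 4x^2
Divide both by x^2:
lim = (5 - 9/x) / (4 + 7/x^2)
As x -> infinity, the 1/x and 1/x^2 terms vanish:
= 5/4 = 1.25

1.25


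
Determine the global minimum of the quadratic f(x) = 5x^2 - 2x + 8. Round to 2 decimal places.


For a quadratic f(x) = ax^2 + bx + c with a > 0, the minimum is at the vertex.
Vertex x-coordinate: x = -b/(2a)
x = -(-2) / (2 * 5)
x = 2/10 = 1/5
Substitute back to find the minimum value:
f(1/5) = 5 * (1/5)^2 - 2 * (1/5) + 8
= 1/5 - 2/5 + 8
= 39/5 = 7.80

7.80


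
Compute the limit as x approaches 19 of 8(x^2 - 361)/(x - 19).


Direct substitution gives 0/0, so we factor the numerator.
Factor: 8(x^2 - 361) = 8 * (x - 19)(x + 19)
Cancel the common factor (x - 19):
8(x^2 - 361)/(x - 19) = 8 * (x + 19)
Now substitute x = 19:
= 8 * (19 + 19) = 304

304


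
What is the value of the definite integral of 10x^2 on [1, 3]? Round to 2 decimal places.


Find the antiderivative of 10x^2:
F(x) = 10/3 * x^3
Apply the Fundamental Theorem of Calculus:
F(3) - F(1)
= 10/3 * 3^3 - 10/3 * 1^3
= 10/3 * (27 - 1)
= 10/3 * 26
= 260/3 ≈ 86.67

86.67


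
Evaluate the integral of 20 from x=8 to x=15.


The integral of a constant k over [a, b] equals k * (b - a).
integral from 8 to 15 of 20 dx
= 20 * (15 - 8)
= 20 * 7
= 140

140


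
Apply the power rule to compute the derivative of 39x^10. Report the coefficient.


We apply the power rule: d/dx [ax^n] = a*n * x^(n-1)
d/dx [39x^10]
= 39 * 10 * x^(10-1)
= 390x^9
The coefficient is 390

390


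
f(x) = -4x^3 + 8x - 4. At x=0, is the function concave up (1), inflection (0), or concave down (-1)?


Concavity is determined by the sign of f''(x).
f(x) = -4x^3 + 8x - 4
f'(x) = -12x^2 + 8
f''(x) = -24x
f''(0) = -24 * 0 + 0
= 0 + 0
= 0
f''(0) = 0, and f''(x) is linear with nonzero slope -24, so f'' changes sign at x = 0. Hence the function is at an inflection point (0)

0


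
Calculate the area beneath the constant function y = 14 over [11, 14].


The area under a constant function y = 14 is a rectangle.
Width = 14 - 11 = 3
Height = 14
Area = width * height
= 3 * 14
= 42

42


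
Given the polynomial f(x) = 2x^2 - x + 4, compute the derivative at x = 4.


Differentiate term by term using power and sum rules:
f(x) = 2x^2 - x + 4
f'(x) = 4x - 1
Substitute x = 4:
f'(4) = 4 * 4 - 1
= 16 - 1
= 15

15


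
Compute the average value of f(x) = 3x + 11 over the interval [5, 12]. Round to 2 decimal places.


Average value = 1/(b-a) * integral from a to b of f(x) dx
First compute the integral of 3x + 11:
F(x) = (3/2)x^2 + 11x
F(12) = 3/2 * 144 + 11 * 12 = 348
F(5) = 3/2 * 25 + 11 * 5 = 185/2
Integral = 348 - 185/2 = 511/2
Average = (511/2) / (12 - 5) = (511/2) / 7
= 73/2 = 36.50

36.50
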